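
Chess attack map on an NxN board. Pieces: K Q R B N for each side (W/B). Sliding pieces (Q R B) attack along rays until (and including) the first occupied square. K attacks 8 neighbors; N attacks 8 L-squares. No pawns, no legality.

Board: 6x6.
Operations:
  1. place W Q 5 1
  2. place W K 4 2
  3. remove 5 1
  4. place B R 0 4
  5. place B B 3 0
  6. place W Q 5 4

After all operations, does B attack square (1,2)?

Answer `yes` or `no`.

Op 1: place WQ@(5,1)
Op 2: place WK@(4,2)
Op 3: remove (5,1)
Op 4: place BR@(0,4)
Op 5: place BB@(3,0)
Op 6: place WQ@(5,4)
Per-piece attacks for B:
  BR@(0,4): attacks (0,5) (0,3) (0,2) (0,1) (0,0) (1,4) (2,4) (3,4) (4,4) (5,4) [ray(1,0) blocked at (5,4)]
  BB@(3,0): attacks (4,1) (5,2) (2,1) (1,2) (0,3)
B attacks (1,2): yes

Answer: yes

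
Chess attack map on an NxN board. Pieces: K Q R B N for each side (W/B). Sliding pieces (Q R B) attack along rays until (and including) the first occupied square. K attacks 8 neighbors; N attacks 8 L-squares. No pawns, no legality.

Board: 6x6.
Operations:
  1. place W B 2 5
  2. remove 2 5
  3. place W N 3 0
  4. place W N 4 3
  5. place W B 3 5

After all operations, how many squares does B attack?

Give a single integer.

Answer: 0

Derivation:
Op 1: place WB@(2,5)
Op 2: remove (2,5)
Op 3: place WN@(3,0)
Op 4: place WN@(4,3)
Op 5: place WB@(3,5)
Per-piece attacks for B:
Union (0 distinct): (none)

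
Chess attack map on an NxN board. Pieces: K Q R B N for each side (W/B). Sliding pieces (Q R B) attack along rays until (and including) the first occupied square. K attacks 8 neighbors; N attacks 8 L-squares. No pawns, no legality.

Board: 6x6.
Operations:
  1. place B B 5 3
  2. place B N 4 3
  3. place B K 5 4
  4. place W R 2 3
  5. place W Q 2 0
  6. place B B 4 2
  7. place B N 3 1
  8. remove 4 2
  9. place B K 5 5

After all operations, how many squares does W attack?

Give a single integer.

Op 1: place BB@(5,3)
Op 2: place BN@(4,3)
Op 3: place BK@(5,4)
Op 4: place WR@(2,3)
Op 5: place WQ@(2,0)
Op 6: place BB@(4,2)
Op 7: place BN@(3,1)
Op 8: remove (4,2)
Op 9: place BK@(5,5)
Per-piece attacks for W:
  WQ@(2,0): attacks (2,1) (2,2) (2,3) (3,0) (4,0) (5,0) (1,0) (0,0) (3,1) (1,1) (0,2) [ray(0,1) blocked at (2,3); ray(1,1) blocked at (3,1)]
  WR@(2,3): attacks (2,4) (2,5) (2,2) (2,1) (2,0) (3,3) (4,3) (1,3) (0,3) [ray(0,-1) blocked at (2,0); ray(1,0) blocked at (4,3)]
Union (18 distinct): (0,0) (0,2) (0,3) (1,0) (1,1) (1,3) (2,0) (2,1) (2,2) (2,3) (2,4) (2,5) (3,0) (3,1) (3,3) (4,0) (4,3) (5,0)

Answer: 18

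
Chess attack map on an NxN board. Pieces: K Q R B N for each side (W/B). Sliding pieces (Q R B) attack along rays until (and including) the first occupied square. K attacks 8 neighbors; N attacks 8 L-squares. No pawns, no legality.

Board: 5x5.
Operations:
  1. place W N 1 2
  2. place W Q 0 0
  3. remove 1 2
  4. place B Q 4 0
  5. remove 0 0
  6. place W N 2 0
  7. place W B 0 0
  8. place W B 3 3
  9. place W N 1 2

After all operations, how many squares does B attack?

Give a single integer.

Answer: 10

Derivation:
Op 1: place WN@(1,2)
Op 2: place WQ@(0,0)
Op 3: remove (1,2)
Op 4: place BQ@(4,0)
Op 5: remove (0,0)
Op 6: place WN@(2,0)
Op 7: place WB@(0,0)
Op 8: place WB@(3,3)
Op 9: place WN@(1,2)
Per-piece attacks for B:
  BQ@(4,0): attacks (4,1) (4,2) (4,3) (4,4) (3,0) (2,0) (3,1) (2,2) (1,3) (0,4) [ray(-1,0) blocked at (2,0)]
Union (10 distinct): (0,4) (1,3) (2,0) (2,2) (3,0) (3,1) (4,1) (4,2) (4,3) (4,4)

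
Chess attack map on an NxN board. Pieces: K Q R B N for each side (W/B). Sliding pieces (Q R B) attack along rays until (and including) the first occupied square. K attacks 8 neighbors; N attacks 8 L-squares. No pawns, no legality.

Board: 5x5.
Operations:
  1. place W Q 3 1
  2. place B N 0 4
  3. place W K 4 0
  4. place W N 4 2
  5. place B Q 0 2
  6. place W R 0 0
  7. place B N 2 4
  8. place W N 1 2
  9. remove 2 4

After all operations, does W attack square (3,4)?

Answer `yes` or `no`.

Op 1: place WQ@(3,1)
Op 2: place BN@(0,4)
Op 3: place WK@(4,0)
Op 4: place WN@(4,2)
Op 5: place BQ@(0,2)
Op 6: place WR@(0,0)
Op 7: place BN@(2,4)
Op 8: place WN@(1,2)
Op 9: remove (2,4)
Per-piece attacks for W:
  WR@(0,0): attacks (0,1) (0,2) (1,0) (2,0) (3,0) (4,0) [ray(0,1) blocked at (0,2); ray(1,0) blocked at (4,0)]
  WN@(1,2): attacks (2,4) (3,3) (0,4) (2,0) (3,1) (0,0)
  WQ@(3,1): attacks (3,2) (3,3) (3,4) (3,0) (4,1) (2,1) (1,1) (0,1) (4,2) (4,0) (2,2) (1,3) (0,4) (2,0) [ray(1,1) blocked at (4,2); ray(1,-1) blocked at (4,0); ray(-1,1) blocked at (0,4)]
  WK@(4,0): attacks (4,1) (3,0) (3,1)
  WN@(4,2): attacks (3,4) (2,3) (3,0) (2,1)
W attacks (3,4): yes

Answer: yes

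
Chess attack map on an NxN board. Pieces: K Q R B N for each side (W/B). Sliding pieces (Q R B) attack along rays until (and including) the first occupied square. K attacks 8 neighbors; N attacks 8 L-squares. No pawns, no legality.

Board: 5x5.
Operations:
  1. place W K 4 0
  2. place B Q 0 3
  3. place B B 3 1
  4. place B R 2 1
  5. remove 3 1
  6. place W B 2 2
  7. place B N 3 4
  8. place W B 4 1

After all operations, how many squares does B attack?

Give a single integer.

Op 1: place WK@(4,0)
Op 2: place BQ@(0,3)
Op 3: place BB@(3,1)
Op 4: place BR@(2,1)
Op 5: remove (3,1)
Op 6: place WB@(2,2)
Op 7: place BN@(3,4)
Op 8: place WB@(4,1)
Per-piece attacks for B:
  BQ@(0,3): attacks (0,4) (0,2) (0,1) (0,0) (1,3) (2,3) (3,3) (4,3) (1,4) (1,2) (2,1) [ray(1,-1) blocked at (2,1)]
  BR@(2,1): attacks (2,2) (2,0) (3,1) (4,1) (1,1) (0,1) [ray(0,1) blocked at (2,2); ray(1,0) blocked at (4,1)]
  BN@(3,4): attacks (4,2) (2,2) (1,3)
Union (17 distinct): (0,0) (0,1) (0,2) (0,4) (1,1) (1,2) (1,3) (1,4) (2,0) (2,1) (2,2) (2,3) (3,1) (3,3) (4,1) (4,2) (4,3)

Answer: 17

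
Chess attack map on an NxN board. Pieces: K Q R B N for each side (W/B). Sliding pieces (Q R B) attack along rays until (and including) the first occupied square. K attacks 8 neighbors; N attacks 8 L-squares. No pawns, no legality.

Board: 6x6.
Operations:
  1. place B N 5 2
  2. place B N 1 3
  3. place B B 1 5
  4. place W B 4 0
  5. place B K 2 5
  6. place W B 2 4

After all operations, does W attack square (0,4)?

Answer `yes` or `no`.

Op 1: place BN@(5,2)
Op 2: place BN@(1,3)
Op 3: place BB@(1,5)
Op 4: place WB@(4,0)
Op 5: place BK@(2,5)
Op 6: place WB@(2,4)
Per-piece attacks for W:
  WB@(2,4): attacks (3,5) (3,3) (4,2) (5,1) (1,5) (1,3) [ray(-1,1) blocked at (1,5); ray(-1,-1) blocked at (1,3)]
  WB@(4,0): attacks (5,1) (3,1) (2,2) (1,3) [ray(-1,1) blocked at (1,3)]
W attacks (0,4): no

Answer: no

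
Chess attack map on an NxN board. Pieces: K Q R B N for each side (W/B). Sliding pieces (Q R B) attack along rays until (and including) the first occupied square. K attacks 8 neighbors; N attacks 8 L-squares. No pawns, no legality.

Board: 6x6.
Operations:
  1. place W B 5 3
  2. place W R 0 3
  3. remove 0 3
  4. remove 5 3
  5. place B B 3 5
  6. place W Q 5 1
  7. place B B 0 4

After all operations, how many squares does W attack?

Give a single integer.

Answer: 15

Derivation:
Op 1: place WB@(5,3)
Op 2: place WR@(0,3)
Op 3: remove (0,3)
Op 4: remove (5,3)
Op 5: place BB@(3,5)
Op 6: place WQ@(5,1)
Op 7: place BB@(0,4)
Per-piece attacks for W:
  WQ@(5,1): attacks (5,2) (5,3) (5,4) (5,5) (5,0) (4,1) (3,1) (2,1) (1,1) (0,1) (4,2) (3,3) (2,4) (1,5) (4,0)
Union (15 distinct): (0,1) (1,1) (1,5) (2,1) (2,4) (3,1) (3,3) (4,0) (4,1) (4,2) (5,0) (5,2) (5,3) (5,4) (5,5)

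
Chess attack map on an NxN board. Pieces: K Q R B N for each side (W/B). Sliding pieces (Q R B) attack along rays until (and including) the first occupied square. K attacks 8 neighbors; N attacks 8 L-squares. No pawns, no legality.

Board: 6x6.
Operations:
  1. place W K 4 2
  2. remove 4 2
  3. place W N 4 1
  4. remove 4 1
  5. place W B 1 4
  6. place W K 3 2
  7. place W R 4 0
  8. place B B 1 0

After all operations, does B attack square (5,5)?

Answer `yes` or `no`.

Op 1: place WK@(4,2)
Op 2: remove (4,2)
Op 3: place WN@(4,1)
Op 4: remove (4,1)
Op 5: place WB@(1,4)
Op 6: place WK@(3,2)
Op 7: place WR@(4,0)
Op 8: place BB@(1,0)
Per-piece attacks for B:
  BB@(1,0): attacks (2,1) (3,2) (0,1) [ray(1,1) blocked at (3,2)]
B attacks (5,5): no

Answer: no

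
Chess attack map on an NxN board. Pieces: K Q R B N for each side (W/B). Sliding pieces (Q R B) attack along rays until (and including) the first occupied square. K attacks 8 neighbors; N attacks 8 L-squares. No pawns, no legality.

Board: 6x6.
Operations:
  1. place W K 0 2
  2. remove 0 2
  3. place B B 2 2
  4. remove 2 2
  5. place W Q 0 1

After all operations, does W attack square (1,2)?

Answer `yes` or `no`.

Answer: yes

Derivation:
Op 1: place WK@(0,2)
Op 2: remove (0,2)
Op 3: place BB@(2,2)
Op 4: remove (2,2)
Op 5: place WQ@(0,1)
Per-piece attacks for W:
  WQ@(0,1): attacks (0,2) (0,3) (0,4) (0,5) (0,0) (1,1) (2,1) (3,1) (4,1) (5,1) (1,2) (2,3) (3,4) (4,5) (1,0)
W attacks (1,2): yes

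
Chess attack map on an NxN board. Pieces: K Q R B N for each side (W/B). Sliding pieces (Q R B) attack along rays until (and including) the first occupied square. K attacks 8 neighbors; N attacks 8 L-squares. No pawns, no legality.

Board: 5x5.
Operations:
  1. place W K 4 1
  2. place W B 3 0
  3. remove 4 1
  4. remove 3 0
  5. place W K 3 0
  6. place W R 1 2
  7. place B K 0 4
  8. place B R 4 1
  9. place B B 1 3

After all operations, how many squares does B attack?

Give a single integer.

Op 1: place WK@(4,1)
Op 2: place WB@(3,0)
Op 3: remove (4,1)
Op 4: remove (3,0)
Op 5: place WK@(3,0)
Op 6: place WR@(1,2)
Op 7: place BK@(0,4)
Op 8: place BR@(4,1)
Op 9: place BB@(1,3)
Per-piece attacks for B:
  BK@(0,4): attacks (0,3) (1,4) (1,3)
  BB@(1,3): attacks (2,4) (2,2) (3,1) (4,0) (0,4) (0,2) [ray(-1,1) blocked at (0,4)]
  BR@(4,1): attacks (4,2) (4,3) (4,4) (4,0) (3,1) (2,1) (1,1) (0,1)
Union (15 distinct): (0,1) (0,2) (0,3) (0,4) (1,1) (1,3) (1,4) (2,1) (2,2) (2,4) (3,1) (4,0) (4,2) (4,3) (4,4)

Answer: 15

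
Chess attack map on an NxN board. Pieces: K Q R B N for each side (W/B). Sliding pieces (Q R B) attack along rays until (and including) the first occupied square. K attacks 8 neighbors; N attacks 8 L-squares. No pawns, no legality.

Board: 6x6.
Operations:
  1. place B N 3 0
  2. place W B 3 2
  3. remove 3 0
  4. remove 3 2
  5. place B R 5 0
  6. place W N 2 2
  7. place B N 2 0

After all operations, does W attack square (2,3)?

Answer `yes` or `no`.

Answer: no

Derivation:
Op 1: place BN@(3,0)
Op 2: place WB@(3,2)
Op 3: remove (3,0)
Op 4: remove (3,2)
Op 5: place BR@(5,0)
Op 6: place WN@(2,2)
Op 7: place BN@(2,0)
Per-piece attacks for W:
  WN@(2,2): attacks (3,4) (4,3) (1,4) (0,3) (3,0) (4,1) (1,0) (0,1)
W attacks (2,3): no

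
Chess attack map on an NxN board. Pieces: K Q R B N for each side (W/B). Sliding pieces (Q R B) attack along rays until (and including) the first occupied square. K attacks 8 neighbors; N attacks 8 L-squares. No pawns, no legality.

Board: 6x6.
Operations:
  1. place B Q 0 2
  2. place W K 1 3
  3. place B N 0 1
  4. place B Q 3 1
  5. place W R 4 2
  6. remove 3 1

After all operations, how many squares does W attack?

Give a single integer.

Answer: 15

Derivation:
Op 1: place BQ@(0,2)
Op 2: place WK@(1,3)
Op 3: place BN@(0,1)
Op 4: place BQ@(3,1)
Op 5: place WR@(4,2)
Op 6: remove (3,1)
Per-piece attacks for W:
  WK@(1,3): attacks (1,4) (1,2) (2,3) (0,3) (2,4) (2,2) (0,4) (0,2)
  WR@(4,2): attacks (4,3) (4,4) (4,5) (4,1) (4,0) (5,2) (3,2) (2,2) (1,2) (0,2) [ray(-1,0) blocked at (0,2)]
Union (15 distinct): (0,2) (0,3) (0,4) (1,2) (1,4) (2,2) (2,3) (2,4) (3,2) (4,0) (4,1) (4,3) (4,4) (4,5) (5,2)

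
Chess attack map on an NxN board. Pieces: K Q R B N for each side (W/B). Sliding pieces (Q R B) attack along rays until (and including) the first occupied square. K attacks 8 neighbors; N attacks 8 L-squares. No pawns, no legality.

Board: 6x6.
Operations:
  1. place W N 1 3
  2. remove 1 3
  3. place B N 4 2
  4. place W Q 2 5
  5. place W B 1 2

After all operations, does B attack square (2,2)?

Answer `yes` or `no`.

Answer: no

Derivation:
Op 1: place WN@(1,3)
Op 2: remove (1,3)
Op 3: place BN@(4,2)
Op 4: place WQ@(2,5)
Op 5: place WB@(1,2)
Per-piece attacks for B:
  BN@(4,2): attacks (5,4) (3,4) (2,3) (5,0) (3,0) (2,1)
B attacks (2,2): no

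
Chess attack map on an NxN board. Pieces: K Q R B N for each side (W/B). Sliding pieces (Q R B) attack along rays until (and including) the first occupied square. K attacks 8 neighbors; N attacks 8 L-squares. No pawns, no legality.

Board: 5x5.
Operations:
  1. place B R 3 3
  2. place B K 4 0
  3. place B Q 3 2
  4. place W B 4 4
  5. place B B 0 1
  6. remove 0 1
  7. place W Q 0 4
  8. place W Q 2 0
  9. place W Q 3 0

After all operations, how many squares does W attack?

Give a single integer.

Answer: 23

Derivation:
Op 1: place BR@(3,3)
Op 2: place BK@(4,0)
Op 3: place BQ@(3,2)
Op 4: place WB@(4,4)
Op 5: place BB@(0,1)
Op 6: remove (0,1)
Op 7: place WQ@(0,4)
Op 8: place WQ@(2,0)
Op 9: place WQ@(3,0)
Per-piece attacks for W:
  WQ@(0,4): attacks (0,3) (0,2) (0,1) (0,0) (1,4) (2,4) (3,4) (4,4) (1,3) (2,2) (3,1) (4,0) [ray(1,0) blocked at (4,4); ray(1,-1) blocked at (4,0)]
  WQ@(2,0): attacks (2,1) (2,2) (2,3) (2,4) (3,0) (1,0) (0,0) (3,1) (4,2) (1,1) (0,2) [ray(1,0) blocked at (3,0)]
  WQ@(3,0): attacks (3,1) (3,2) (4,0) (2,0) (4,1) (2,1) (1,2) (0,3) [ray(0,1) blocked at (3,2); ray(1,0) blocked at (4,0); ray(-1,0) blocked at (2,0)]
  WB@(4,4): attacks (3,3) [ray(-1,-1) blocked at (3,3)]
Union (23 distinct): (0,0) (0,1) (0,2) (0,3) (1,0) (1,1) (1,2) (1,3) (1,4) (2,0) (2,1) (2,2) (2,3) (2,4) (3,0) (3,1) (3,2) (3,3) (3,4) (4,0) (4,1) (4,2) (4,4)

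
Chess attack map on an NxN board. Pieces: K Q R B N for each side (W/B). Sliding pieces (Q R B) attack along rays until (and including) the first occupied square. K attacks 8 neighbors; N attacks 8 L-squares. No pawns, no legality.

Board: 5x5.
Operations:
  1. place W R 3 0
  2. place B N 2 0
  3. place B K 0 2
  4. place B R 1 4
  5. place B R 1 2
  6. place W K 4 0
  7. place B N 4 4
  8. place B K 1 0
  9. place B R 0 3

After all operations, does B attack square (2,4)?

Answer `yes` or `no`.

Op 1: place WR@(3,0)
Op 2: place BN@(2,0)
Op 3: place BK@(0,2)
Op 4: place BR@(1,4)
Op 5: place BR@(1,2)
Op 6: place WK@(4,0)
Op 7: place BN@(4,4)
Op 8: place BK@(1,0)
Op 9: place BR@(0,3)
Per-piece attacks for B:
  BK@(0,2): attacks (0,3) (0,1) (1,2) (1,3) (1,1)
  BR@(0,3): attacks (0,4) (0,2) (1,3) (2,3) (3,3) (4,3) [ray(0,-1) blocked at (0,2)]
  BK@(1,0): attacks (1,1) (2,0) (0,0) (2,1) (0,1)
  BR@(1,2): attacks (1,3) (1,4) (1,1) (1,0) (2,2) (3,2) (4,2) (0,2) [ray(0,1) blocked at (1,4); ray(0,-1) blocked at (1,0); ray(-1,0) blocked at (0,2)]
  BR@(1,4): attacks (1,3) (1,2) (2,4) (3,4) (4,4) (0,4) [ray(0,-1) blocked at (1,2); ray(1,0) blocked at (4,4)]
  BN@(2,0): attacks (3,2) (4,1) (1,2) (0,1)
  BN@(4,4): attacks (3,2) (2,3)
B attacks (2,4): yes

Answer: yes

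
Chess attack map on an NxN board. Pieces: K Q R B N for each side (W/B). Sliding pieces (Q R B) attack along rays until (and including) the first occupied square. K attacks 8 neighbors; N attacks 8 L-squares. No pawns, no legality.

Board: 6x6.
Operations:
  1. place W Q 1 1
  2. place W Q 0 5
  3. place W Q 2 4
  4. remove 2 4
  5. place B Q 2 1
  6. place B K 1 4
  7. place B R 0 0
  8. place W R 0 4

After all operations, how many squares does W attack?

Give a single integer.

Op 1: place WQ@(1,1)
Op 2: place WQ@(0,5)
Op 3: place WQ@(2,4)
Op 4: remove (2,4)
Op 5: place BQ@(2,1)
Op 6: place BK@(1,4)
Op 7: place BR@(0,0)
Op 8: place WR@(0,4)
Per-piece attacks for W:
  WR@(0,4): attacks (0,5) (0,3) (0,2) (0,1) (0,0) (1,4) [ray(0,1) blocked at (0,5); ray(0,-1) blocked at (0,0); ray(1,0) blocked at (1,4)]
  WQ@(0,5): attacks (0,4) (1,5) (2,5) (3,5) (4,5) (5,5) (1,4) [ray(0,-1) blocked at (0,4); ray(1,-1) blocked at (1,4)]
  WQ@(1,1): attacks (1,2) (1,3) (1,4) (1,0) (2,1) (0,1) (2,2) (3,3) (4,4) (5,5) (2,0) (0,2) (0,0) [ray(0,1) blocked at (1,4); ray(1,0) blocked at (2,1); ray(-1,-1) blocked at (0,0)]
Union (20 distinct): (0,0) (0,1) (0,2) (0,3) (0,4) (0,5) (1,0) (1,2) (1,3) (1,4) (1,5) (2,0) (2,1) (2,2) (2,5) (3,3) (3,5) (4,4) (4,5) (5,5)

Answer: 20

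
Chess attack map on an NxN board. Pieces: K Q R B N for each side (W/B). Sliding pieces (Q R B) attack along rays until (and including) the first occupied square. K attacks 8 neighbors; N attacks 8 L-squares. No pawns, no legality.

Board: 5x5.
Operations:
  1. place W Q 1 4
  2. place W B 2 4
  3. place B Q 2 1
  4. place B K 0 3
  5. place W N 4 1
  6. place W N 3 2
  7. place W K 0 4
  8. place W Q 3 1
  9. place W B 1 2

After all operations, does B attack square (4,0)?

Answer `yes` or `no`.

Answer: no

Derivation:
Op 1: place WQ@(1,4)
Op 2: place WB@(2,4)
Op 3: place BQ@(2,1)
Op 4: place BK@(0,3)
Op 5: place WN@(4,1)
Op 6: place WN@(3,2)
Op 7: place WK@(0,4)
Op 8: place WQ@(3,1)
Op 9: place WB@(1,2)
Per-piece attacks for B:
  BK@(0,3): attacks (0,4) (0,2) (1,3) (1,4) (1,2)
  BQ@(2,1): attacks (2,2) (2,3) (2,4) (2,0) (3,1) (1,1) (0,1) (3,2) (3,0) (1,2) (1,0) [ray(0,1) blocked at (2,4); ray(1,0) blocked at (3,1); ray(1,1) blocked at (3,2); ray(-1,1) blocked at (1,2)]
B attacks (4,0): no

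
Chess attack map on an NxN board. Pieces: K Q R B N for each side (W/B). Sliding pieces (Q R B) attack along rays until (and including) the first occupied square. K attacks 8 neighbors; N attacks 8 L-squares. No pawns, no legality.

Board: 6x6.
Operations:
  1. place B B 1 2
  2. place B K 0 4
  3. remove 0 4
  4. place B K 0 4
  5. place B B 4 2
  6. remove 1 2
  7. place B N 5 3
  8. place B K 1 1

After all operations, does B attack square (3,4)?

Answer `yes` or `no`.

Answer: yes

Derivation:
Op 1: place BB@(1,2)
Op 2: place BK@(0,4)
Op 3: remove (0,4)
Op 4: place BK@(0,4)
Op 5: place BB@(4,2)
Op 6: remove (1,2)
Op 7: place BN@(5,3)
Op 8: place BK@(1,1)
Per-piece attacks for B:
  BK@(0,4): attacks (0,5) (0,3) (1,4) (1,5) (1,3)
  BK@(1,1): attacks (1,2) (1,0) (2,1) (0,1) (2,2) (2,0) (0,2) (0,0)
  BB@(4,2): attacks (5,3) (5,1) (3,3) (2,4) (1,5) (3,1) (2,0) [ray(1,1) blocked at (5,3)]
  BN@(5,3): attacks (4,5) (3,4) (4,1) (3,2)
B attacks (3,4): yes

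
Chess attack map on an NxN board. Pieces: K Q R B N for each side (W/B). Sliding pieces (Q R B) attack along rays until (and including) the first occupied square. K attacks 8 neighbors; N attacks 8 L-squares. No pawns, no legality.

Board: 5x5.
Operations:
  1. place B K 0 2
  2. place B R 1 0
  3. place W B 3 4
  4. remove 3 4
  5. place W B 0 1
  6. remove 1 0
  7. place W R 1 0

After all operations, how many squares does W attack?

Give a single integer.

Op 1: place BK@(0,2)
Op 2: place BR@(1,0)
Op 3: place WB@(3,4)
Op 4: remove (3,4)
Op 5: place WB@(0,1)
Op 6: remove (1,0)
Op 7: place WR@(1,0)
Per-piece attacks for W:
  WB@(0,1): attacks (1,2) (2,3) (3,4) (1,0) [ray(1,-1) blocked at (1,0)]
  WR@(1,0): attacks (1,1) (1,2) (1,3) (1,4) (2,0) (3,0) (4,0) (0,0)
Union (11 distinct): (0,0) (1,0) (1,1) (1,2) (1,3) (1,4) (2,0) (2,3) (3,0) (3,4) (4,0)

Answer: 11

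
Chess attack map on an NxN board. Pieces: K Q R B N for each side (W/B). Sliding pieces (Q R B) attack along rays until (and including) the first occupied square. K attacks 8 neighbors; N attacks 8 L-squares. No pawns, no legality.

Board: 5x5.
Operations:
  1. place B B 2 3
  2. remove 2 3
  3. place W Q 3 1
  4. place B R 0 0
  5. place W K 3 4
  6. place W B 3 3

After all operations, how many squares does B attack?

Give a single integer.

Op 1: place BB@(2,3)
Op 2: remove (2,3)
Op 3: place WQ@(3,1)
Op 4: place BR@(0,0)
Op 5: place WK@(3,4)
Op 6: place WB@(3,3)
Per-piece attacks for B:
  BR@(0,0): attacks (0,1) (0,2) (0,3) (0,4) (1,0) (2,0) (3,0) (4,0)
Union (8 distinct): (0,1) (0,2) (0,3) (0,4) (1,0) (2,0) (3,0) (4,0)

Answer: 8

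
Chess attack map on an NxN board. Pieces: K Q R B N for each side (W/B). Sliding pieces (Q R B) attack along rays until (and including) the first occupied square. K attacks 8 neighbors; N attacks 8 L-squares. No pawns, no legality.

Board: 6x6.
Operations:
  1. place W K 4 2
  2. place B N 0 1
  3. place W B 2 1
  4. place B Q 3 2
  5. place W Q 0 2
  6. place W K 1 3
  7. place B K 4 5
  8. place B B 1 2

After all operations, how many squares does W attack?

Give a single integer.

Answer: 23

Derivation:
Op 1: place WK@(4,2)
Op 2: place BN@(0,1)
Op 3: place WB@(2,1)
Op 4: place BQ@(3,2)
Op 5: place WQ@(0,2)
Op 6: place WK@(1,3)
Op 7: place BK@(4,5)
Op 8: place BB@(1,2)
Per-piece attacks for W:
  WQ@(0,2): attacks (0,3) (0,4) (0,5) (0,1) (1,2) (1,3) (1,1) (2,0) [ray(0,-1) blocked at (0,1); ray(1,0) blocked at (1,2); ray(1,1) blocked at (1,3)]
  WK@(1,3): attacks (1,4) (1,2) (2,3) (0,3) (2,4) (2,2) (0,4) (0,2)
  WB@(2,1): attacks (3,2) (3,0) (1,2) (1,0) [ray(1,1) blocked at (3,2); ray(-1,1) blocked at (1,2)]
  WK@(4,2): attacks (4,3) (4,1) (5,2) (3,2) (5,3) (5,1) (3,3) (3,1)
Union (23 distinct): (0,1) (0,2) (0,3) (0,4) (0,5) (1,0) (1,1) (1,2) (1,3) (1,4) (2,0) (2,2) (2,3) (2,4) (3,0) (3,1) (3,2) (3,3) (4,1) (4,3) (5,1) (5,2) (5,3)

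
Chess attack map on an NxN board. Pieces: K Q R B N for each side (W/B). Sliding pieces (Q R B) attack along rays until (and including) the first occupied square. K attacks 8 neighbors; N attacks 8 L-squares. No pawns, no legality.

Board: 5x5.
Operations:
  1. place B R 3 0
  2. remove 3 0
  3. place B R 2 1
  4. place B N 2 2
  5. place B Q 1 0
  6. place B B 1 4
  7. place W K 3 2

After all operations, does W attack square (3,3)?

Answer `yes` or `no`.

Answer: yes

Derivation:
Op 1: place BR@(3,0)
Op 2: remove (3,0)
Op 3: place BR@(2,1)
Op 4: place BN@(2,2)
Op 5: place BQ@(1,0)
Op 6: place BB@(1,4)
Op 7: place WK@(3,2)
Per-piece attacks for W:
  WK@(3,2): attacks (3,3) (3,1) (4,2) (2,2) (4,3) (4,1) (2,3) (2,1)
W attacks (3,3): yes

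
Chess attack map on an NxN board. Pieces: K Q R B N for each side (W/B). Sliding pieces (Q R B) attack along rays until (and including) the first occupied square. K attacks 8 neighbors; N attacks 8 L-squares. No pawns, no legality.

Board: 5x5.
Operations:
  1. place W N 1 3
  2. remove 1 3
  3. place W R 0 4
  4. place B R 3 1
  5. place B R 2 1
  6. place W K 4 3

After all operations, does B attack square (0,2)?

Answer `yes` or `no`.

Answer: no

Derivation:
Op 1: place WN@(1,3)
Op 2: remove (1,3)
Op 3: place WR@(0,4)
Op 4: place BR@(3,1)
Op 5: place BR@(2,1)
Op 6: place WK@(4,3)
Per-piece attacks for B:
  BR@(2,1): attacks (2,2) (2,3) (2,4) (2,0) (3,1) (1,1) (0,1) [ray(1,0) blocked at (3,1)]
  BR@(3,1): attacks (3,2) (3,3) (3,4) (3,0) (4,1) (2,1) [ray(-1,0) blocked at (2,1)]
B attacks (0,2): no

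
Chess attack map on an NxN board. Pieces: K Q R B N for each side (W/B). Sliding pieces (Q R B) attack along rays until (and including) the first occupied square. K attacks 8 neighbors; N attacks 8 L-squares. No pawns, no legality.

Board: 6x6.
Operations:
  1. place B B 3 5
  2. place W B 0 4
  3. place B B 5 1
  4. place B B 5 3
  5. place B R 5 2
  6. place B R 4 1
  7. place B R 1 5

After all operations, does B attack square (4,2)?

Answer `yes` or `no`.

Answer: yes

Derivation:
Op 1: place BB@(3,5)
Op 2: place WB@(0,4)
Op 3: place BB@(5,1)
Op 4: place BB@(5,3)
Op 5: place BR@(5,2)
Op 6: place BR@(4,1)
Op 7: place BR@(1,5)
Per-piece attacks for B:
  BR@(1,5): attacks (1,4) (1,3) (1,2) (1,1) (1,0) (2,5) (3,5) (0,5) [ray(1,0) blocked at (3,5)]
  BB@(3,5): attacks (4,4) (5,3) (2,4) (1,3) (0,2) [ray(1,-1) blocked at (5,3)]
  BR@(4,1): attacks (4,2) (4,3) (4,4) (4,5) (4,0) (5,1) (3,1) (2,1) (1,1) (0,1) [ray(1,0) blocked at (5,1)]
  BB@(5,1): attacks (4,2) (3,3) (2,4) (1,5) (4,0) [ray(-1,1) blocked at (1,5)]
  BR@(5,2): attacks (5,3) (5,1) (4,2) (3,2) (2,2) (1,2) (0,2) [ray(0,1) blocked at (5,3); ray(0,-1) blocked at (5,1)]
  BB@(5,3): attacks (4,4) (3,5) (4,2) (3,1) (2,0) [ray(-1,1) blocked at (3,5)]
B attacks (4,2): yes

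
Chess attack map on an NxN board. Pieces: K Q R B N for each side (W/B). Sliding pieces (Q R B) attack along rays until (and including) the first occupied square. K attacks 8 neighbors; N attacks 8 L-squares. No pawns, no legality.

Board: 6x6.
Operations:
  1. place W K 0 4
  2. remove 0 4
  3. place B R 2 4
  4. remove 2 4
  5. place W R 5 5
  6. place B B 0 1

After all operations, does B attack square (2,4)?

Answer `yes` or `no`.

Answer: no

Derivation:
Op 1: place WK@(0,4)
Op 2: remove (0,4)
Op 3: place BR@(2,4)
Op 4: remove (2,4)
Op 5: place WR@(5,5)
Op 6: place BB@(0,1)
Per-piece attacks for B:
  BB@(0,1): attacks (1,2) (2,3) (3,4) (4,5) (1,0)
B attacks (2,4): no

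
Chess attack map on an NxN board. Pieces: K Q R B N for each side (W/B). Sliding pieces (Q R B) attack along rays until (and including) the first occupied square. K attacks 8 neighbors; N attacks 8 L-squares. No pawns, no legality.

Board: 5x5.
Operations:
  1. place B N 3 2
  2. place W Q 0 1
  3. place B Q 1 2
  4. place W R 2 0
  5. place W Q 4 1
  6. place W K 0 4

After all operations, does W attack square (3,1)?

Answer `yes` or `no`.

Answer: yes

Derivation:
Op 1: place BN@(3,2)
Op 2: place WQ@(0,1)
Op 3: place BQ@(1,2)
Op 4: place WR@(2,0)
Op 5: place WQ@(4,1)
Op 6: place WK@(0,4)
Per-piece attacks for W:
  WQ@(0,1): attacks (0,2) (0,3) (0,4) (0,0) (1,1) (2,1) (3,1) (4,1) (1,2) (1,0) [ray(0,1) blocked at (0,4); ray(1,0) blocked at (4,1); ray(1,1) blocked at (1,2)]
  WK@(0,4): attacks (0,3) (1,4) (1,3)
  WR@(2,0): attacks (2,1) (2,2) (2,3) (2,4) (3,0) (4,0) (1,0) (0,0)
  WQ@(4,1): attacks (4,2) (4,3) (4,4) (4,0) (3,1) (2,1) (1,1) (0,1) (3,2) (3,0) [ray(-1,0) blocked at (0,1); ray(-1,1) blocked at (3,2)]
W attacks (3,1): yes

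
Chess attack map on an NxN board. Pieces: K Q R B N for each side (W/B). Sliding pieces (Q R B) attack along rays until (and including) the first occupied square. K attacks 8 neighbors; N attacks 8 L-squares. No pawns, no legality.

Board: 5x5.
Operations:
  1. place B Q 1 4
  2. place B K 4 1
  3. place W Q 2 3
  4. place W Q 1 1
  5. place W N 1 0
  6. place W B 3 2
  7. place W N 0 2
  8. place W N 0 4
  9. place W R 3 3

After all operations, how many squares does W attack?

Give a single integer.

Answer: 19

Derivation:
Op 1: place BQ@(1,4)
Op 2: place BK@(4,1)
Op 3: place WQ@(2,3)
Op 4: place WQ@(1,1)
Op 5: place WN@(1,0)
Op 6: place WB@(3,2)
Op 7: place WN@(0,2)
Op 8: place WN@(0,4)
Op 9: place WR@(3,3)
Per-piece attacks for W:
  WN@(0,2): attacks (1,4) (2,3) (1,0) (2,1)
  WN@(0,4): attacks (1,2) (2,3)
  WN@(1,0): attacks (2,2) (3,1) (0,2)
  WQ@(1,1): attacks (1,2) (1,3) (1,4) (1,0) (2,1) (3,1) (4,1) (0,1) (2,2) (3,3) (2,0) (0,2) (0,0) [ray(0,1) blocked at (1,4); ray(0,-1) blocked at (1,0); ray(1,0) blocked at (4,1); ray(1,1) blocked at (3,3); ray(-1,1) blocked at (0,2)]
  WQ@(2,3): attacks (2,4) (2,2) (2,1) (2,0) (3,3) (1,3) (0,3) (3,4) (3,2) (1,4) (1,2) (0,1) [ray(1,0) blocked at (3,3); ray(1,-1) blocked at (3,2); ray(-1,1) blocked at (1,4)]
  WB@(3,2): attacks (4,3) (4,1) (2,3) (2,1) (1,0) [ray(1,-1) blocked at (4,1); ray(-1,1) blocked at (2,3); ray(-1,-1) blocked at (1,0)]
  WR@(3,3): attacks (3,4) (3,2) (4,3) (2,3) [ray(0,-1) blocked at (3,2); ray(-1,0) blocked at (2,3)]
Union (19 distinct): (0,0) (0,1) (0,2) (0,3) (1,0) (1,2) (1,3) (1,4) (2,0) (2,1) (2,2) (2,3) (2,4) (3,1) (3,2) (3,3) (3,4) (4,1) (4,3)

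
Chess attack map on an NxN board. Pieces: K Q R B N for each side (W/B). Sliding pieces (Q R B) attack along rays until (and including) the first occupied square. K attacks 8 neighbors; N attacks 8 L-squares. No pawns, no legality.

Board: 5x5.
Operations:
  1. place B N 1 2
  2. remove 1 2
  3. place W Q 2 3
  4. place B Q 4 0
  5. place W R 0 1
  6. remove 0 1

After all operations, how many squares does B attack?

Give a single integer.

Answer: 12

Derivation:
Op 1: place BN@(1,2)
Op 2: remove (1,2)
Op 3: place WQ@(2,3)
Op 4: place BQ@(4,0)
Op 5: place WR@(0,1)
Op 6: remove (0,1)
Per-piece attacks for B:
  BQ@(4,0): attacks (4,1) (4,2) (4,3) (4,4) (3,0) (2,0) (1,0) (0,0) (3,1) (2,2) (1,3) (0,4)
Union (12 distinct): (0,0) (0,4) (1,0) (1,3) (2,0) (2,2) (3,0) (3,1) (4,1) (4,2) (4,3) (4,4)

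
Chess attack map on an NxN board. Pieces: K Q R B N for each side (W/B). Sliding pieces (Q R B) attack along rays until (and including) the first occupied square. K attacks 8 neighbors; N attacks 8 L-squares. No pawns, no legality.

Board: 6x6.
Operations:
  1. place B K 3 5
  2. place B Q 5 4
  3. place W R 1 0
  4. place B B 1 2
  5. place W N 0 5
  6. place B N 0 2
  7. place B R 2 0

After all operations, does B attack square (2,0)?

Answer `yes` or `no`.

Op 1: place BK@(3,5)
Op 2: place BQ@(5,4)
Op 3: place WR@(1,0)
Op 4: place BB@(1,2)
Op 5: place WN@(0,5)
Op 6: place BN@(0,2)
Op 7: place BR@(2,0)
Per-piece attacks for B:
  BN@(0,2): attacks (1,4) (2,3) (1,0) (2,1)
  BB@(1,2): attacks (2,3) (3,4) (4,5) (2,1) (3,0) (0,3) (0,1)
  BR@(2,0): attacks (2,1) (2,2) (2,3) (2,4) (2,5) (3,0) (4,0) (5,0) (1,0) [ray(-1,0) blocked at (1,0)]
  BK@(3,5): attacks (3,4) (4,5) (2,5) (4,4) (2,4)
  BQ@(5,4): attacks (5,5) (5,3) (5,2) (5,1) (5,0) (4,4) (3,4) (2,4) (1,4) (0,4) (4,5) (4,3) (3,2) (2,1) (1,0) [ray(-1,-1) blocked at (1,0)]
B attacks (2,0): no

Answer: no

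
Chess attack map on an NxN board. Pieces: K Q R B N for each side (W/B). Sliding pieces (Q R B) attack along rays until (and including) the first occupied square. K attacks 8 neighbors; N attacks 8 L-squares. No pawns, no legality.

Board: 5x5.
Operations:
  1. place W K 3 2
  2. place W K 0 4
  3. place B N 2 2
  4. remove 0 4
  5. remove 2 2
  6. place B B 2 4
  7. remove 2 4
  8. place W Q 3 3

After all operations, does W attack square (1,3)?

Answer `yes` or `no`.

Answer: yes

Derivation:
Op 1: place WK@(3,2)
Op 2: place WK@(0,4)
Op 3: place BN@(2,2)
Op 4: remove (0,4)
Op 5: remove (2,2)
Op 6: place BB@(2,4)
Op 7: remove (2,4)
Op 8: place WQ@(3,3)
Per-piece attacks for W:
  WK@(3,2): attacks (3,3) (3,1) (4,2) (2,2) (4,3) (4,1) (2,3) (2,1)
  WQ@(3,3): attacks (3,4) (3,2) (4,3) (2,3) (1,3) (0,3) (4,4) (4,2) (2,4) (2,2) (1,1) (0,0) [ray(0,-1) blocked at (3,2)]
W attacks (1,3): yes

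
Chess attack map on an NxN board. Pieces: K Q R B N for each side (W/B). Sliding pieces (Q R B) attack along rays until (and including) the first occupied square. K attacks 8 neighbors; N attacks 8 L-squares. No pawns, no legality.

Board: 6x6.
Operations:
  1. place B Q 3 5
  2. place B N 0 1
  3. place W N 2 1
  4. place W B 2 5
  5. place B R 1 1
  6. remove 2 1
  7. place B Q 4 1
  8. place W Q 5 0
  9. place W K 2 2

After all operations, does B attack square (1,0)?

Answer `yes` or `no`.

Op 1: place BQ@(3,5)
Op 2: place BN@(0,1)
Op 3: place WN@(2,1)
Op 4: place WB@(2,5)
Op 5: place BR@(1,1)
Op 6: remove (2,1)
Op 7: place BQ@(4,1)
Op 8: place WQ@(5,0)
Op 9: place WK@(2,2)
Per-piece attacks for B:
  BN@(0,1): attacks (1,3) (2,2) (2,0)
  BR@(1,1): attacks (1,2) (1,3) (1,4) (1,5) (1,0) (2,1) (3,1) (4,1) (0,1) [ray(1,0) blocked at (4,1); ray(-1,0) blocked at (0,1)]
  BQ@(3,5): attacks (3,4) (3,3) (3,2) (3,1) (3,0) (4,5) (5,5) (2,5) (4,4) (5,3) (2,4) (1,3) (0,2) [ray(-1,0) blocked at (2,5)]
  BQ@(4,1): attacks (4,2) (4,3) (4,4) (4,5) (4,0) (5,1) (3,1) (2,1) (1,1) (5,2) (5,0) (3,2) (2,3) (1,4) (0,5) (3,0) [ray(-1,0) blocked at (1,1); ray(1,-1) blocked at (5,0)]
B attacks (1,0): yes

Answer: yes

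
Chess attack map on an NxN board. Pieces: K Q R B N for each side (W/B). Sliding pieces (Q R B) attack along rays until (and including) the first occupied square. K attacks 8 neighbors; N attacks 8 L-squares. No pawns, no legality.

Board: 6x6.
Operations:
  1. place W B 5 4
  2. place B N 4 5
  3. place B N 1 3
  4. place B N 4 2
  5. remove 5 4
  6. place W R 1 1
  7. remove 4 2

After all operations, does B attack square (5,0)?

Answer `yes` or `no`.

Op 1: place WB@(5,4)
Op 2: place BN@(4,5)
Op 3: place BN@(1,3)
Op 4: place BN@(4,2)
Op 5: remove (5,4)
Op 6: place WR@(1,1)
Op 7: remove (4,2)
Per-piece attacks for B:
  BN@(1,3): attacks (2,5) (3,4) (0,5) (2,1) (3,2) (0,1)
  BN@(4,5): attacks (5,3) (3,3) (2,4)
B attacks (5,0): no

Answer: no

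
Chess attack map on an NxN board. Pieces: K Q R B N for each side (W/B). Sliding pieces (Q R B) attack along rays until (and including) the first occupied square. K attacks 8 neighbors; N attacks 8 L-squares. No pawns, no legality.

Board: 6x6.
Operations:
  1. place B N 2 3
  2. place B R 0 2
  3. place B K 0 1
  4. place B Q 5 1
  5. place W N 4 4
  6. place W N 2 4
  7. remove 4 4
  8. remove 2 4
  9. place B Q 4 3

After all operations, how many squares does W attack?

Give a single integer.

Answer: 0

Derivation:
Op 1: place BN@(2,3)
Op 2: place BR@(0,2)
Op 3: place BK@(0,1)
Op 4: place BQ@(5,1)
Op 5: place WN@(4,4)
Op 6: place WN@(2,4)
Op 7: remove (4,4)
Op 8: remove (2,4)
Op 9: place BQ@(4,3)
Per-piece attacks for W:
Union (0 distinct): (none)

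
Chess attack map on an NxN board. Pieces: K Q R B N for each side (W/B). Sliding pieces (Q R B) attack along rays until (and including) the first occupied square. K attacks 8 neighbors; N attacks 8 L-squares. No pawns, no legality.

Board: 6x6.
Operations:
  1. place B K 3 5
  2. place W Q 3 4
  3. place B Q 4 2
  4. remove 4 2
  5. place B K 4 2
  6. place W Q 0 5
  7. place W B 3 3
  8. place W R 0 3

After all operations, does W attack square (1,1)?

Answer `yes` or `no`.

Op 1: place BK@(3,5)
Op 2: place WQ@(3,4)
Op 3: place BQ@(4,2)
Op 4: remove (4,2)
Op 5: place BK@(4,2)
Op 6: place WQ@(0,5)
Op 7: place WB@(3,3)
Op 8: place WR@(0,3)
Per-piece attacks for W:
  WR@(0,3): attacks (0,4) (0,5) (0,2) (0,1) (0,0) (1,3) (2,3) (3,3) [ray(0,1) blocked at (0,5); ray(1,0) blocked at (3,3)]
  WQ@(0,5): attacks (0,4) (0,3) (1,5) (2,5) (3,5) (1,4) (2,3) (3,2) (4,1) (5,0) [ray(0,-1) blocked at (0,3); ray(1,0) blocked at (3,5)]
  WB@(3,3): attacks (4,4) (5,5) (4,2) (2,4) (1,5) (2,2) (1,1) (0,0) [ray(1,-1) blocked at (4,2)]
  WQ@(3,4): attacks (3,5) (3,3) (4,4) (5,4) (2,4) (1,4) (0,4) (4,5) (4,3) (5,2) (2,5) (2,3) (1,2) (0,1) [ray(0,1) blocked at (3,5); ray(0,-1) blocked at (3,3)]
W attacks (1,1): yes

Answer: yes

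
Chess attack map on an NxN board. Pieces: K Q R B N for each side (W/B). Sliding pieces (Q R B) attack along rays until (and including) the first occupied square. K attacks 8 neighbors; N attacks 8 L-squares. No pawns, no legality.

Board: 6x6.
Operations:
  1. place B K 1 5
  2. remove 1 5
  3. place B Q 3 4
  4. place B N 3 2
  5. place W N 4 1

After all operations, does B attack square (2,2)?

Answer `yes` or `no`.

Op 1: place BK@(1,5)
Op 2: remove (1,5)
Op 3: place BQ@(3,4)
Op 4: place BN@(3,2)
Op 5: place WN@(4,1)
Per-piece attacks for B:
  BN@(3,2): attacks (4,4) (5,3) (2,4) (1,3) (4,0) (5,1) (2,0) (1,1)
  BQ@(3,4): attacks (3,5) (3,3) (3,2) (4,4) (5,4) (2,4) (1,4) (0,4) (4,5) (4,3) (5,2) (2,5) (2,3) (1,2) (0,1) [ray(0,-1) blocked at (3,2)]
B attacks (2,2): no

Answer: no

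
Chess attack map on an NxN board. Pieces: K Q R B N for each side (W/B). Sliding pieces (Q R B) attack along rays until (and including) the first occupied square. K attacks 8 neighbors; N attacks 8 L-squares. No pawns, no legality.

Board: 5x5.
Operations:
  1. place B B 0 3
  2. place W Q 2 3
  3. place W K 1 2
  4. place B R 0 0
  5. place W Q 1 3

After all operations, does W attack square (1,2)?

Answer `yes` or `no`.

Answer: yes

Derivation:
Op 1: place BB@(0,3)
Op 2: place WQ@(2,3)
Op 3: place WK@(1,2)
Op 4: place BR@(0,0)
Op 5: place WQ@(1,3)
Per-piece attacks for W:
  WK@(1,2): attacks (1,3) (1,1) (2,2) (0,2) (2,3) (2,1) (0,3) (0,1)
  WQ@(1,3): attacks (1,4) (1,2) (2,3) (0,3) (2,4) (2,2) (3,1) (4,0) (0,4) (0,2) [ray(0,-1) blocked at (1,2); ray(1,0) blocked at (2,3); ray(-1,0) blocked at (0,3)]
  WQ@(2,3): attacks (2,4) (2,2) (2,1) (2,0) (3,3) (4,3) (1,3) (3,4) (3,2) (4,1) (1,4) (1,2) [ray(-1,0) blocked at (1,3); ray(-1,-1) blocked at (1,2)]
W attacks (1,2): yes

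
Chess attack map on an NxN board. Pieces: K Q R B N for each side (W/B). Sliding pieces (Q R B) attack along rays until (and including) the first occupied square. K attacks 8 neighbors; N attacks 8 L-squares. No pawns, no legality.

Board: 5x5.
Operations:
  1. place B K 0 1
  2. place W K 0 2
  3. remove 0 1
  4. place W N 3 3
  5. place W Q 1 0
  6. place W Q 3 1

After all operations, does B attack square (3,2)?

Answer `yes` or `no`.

Answer: no

Derivation:
Op 1: place BK@(0,1)
Op 2: place WK@(0,2)
Op 3: remove (0,1)
Op 4: place WN@(3,3)
Op 5: place WQ@(1,0)
Op 6: place WQ@(3,1)
Per-piece attacks for B:
B attacks (3,2): no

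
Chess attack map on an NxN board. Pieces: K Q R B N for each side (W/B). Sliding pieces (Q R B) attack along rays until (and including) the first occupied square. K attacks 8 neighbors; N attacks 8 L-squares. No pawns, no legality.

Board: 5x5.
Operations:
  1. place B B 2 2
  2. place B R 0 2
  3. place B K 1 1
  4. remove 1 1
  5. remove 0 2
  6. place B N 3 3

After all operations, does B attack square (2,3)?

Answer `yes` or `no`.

Op 1: place BB@(2,2)
Op 2: place BR@(0,2)
Op 3: place BK@(1,1)
Op 4: remove (1,1)
Op 5: remove (0,2)
Op 6: place BN@(3,3)
Per-piece attacks for B:
  BB@(2,2): attacks (3,3) (3,1) (4,0) (1,3) (0,4) (1,1) (0,0) [ray(1,1) blocked at (3,3)]
  BN@(3,3): attacks (1,4) (4,1) (2,1) (1,2)
B attacks (2,3): no

Answer: no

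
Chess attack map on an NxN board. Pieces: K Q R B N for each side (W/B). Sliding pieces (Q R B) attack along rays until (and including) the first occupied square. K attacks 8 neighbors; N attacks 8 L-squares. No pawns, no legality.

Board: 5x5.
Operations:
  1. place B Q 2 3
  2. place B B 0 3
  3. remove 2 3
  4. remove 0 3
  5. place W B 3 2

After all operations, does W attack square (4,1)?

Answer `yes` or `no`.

Answer: yes

Derivation:
Op 1: place BQ@(2,3)
Op 2: place BB@(0,3)
Op 3: remove (2,3)
Op 4: remove (0,3)
Op 5: place WB@(3,2)
Per-piece attacks for W:
  WB@(3,2): attacks (4,3) (4,1) (2,3) (1,4) (2,1) (1,0)
W attacks (4,1): yes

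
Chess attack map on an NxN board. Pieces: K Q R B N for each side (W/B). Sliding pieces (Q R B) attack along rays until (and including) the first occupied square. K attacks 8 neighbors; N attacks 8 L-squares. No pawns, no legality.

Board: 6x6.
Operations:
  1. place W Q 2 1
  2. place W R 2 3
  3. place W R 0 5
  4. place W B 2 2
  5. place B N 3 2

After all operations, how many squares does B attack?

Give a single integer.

Answer: 8

Derivation:
Op 1: place WQ@(2,1)
Op 2: place WR@(2,3)
Op 3: place WR@(0,5)
Op 4: place WB@(2,2)
Op 5: place BN@(3,2)
Per-piece attacks for B:
  BN@(3,2): attacks (4,4) (5,3) (2,4) (1,3) (4,0) (5,1) (2,0) (1,1)
Union (8 distinct): (1,1) (1,3) (2,0) (2,4) (4,0) (4,4) (5,1) (5,3)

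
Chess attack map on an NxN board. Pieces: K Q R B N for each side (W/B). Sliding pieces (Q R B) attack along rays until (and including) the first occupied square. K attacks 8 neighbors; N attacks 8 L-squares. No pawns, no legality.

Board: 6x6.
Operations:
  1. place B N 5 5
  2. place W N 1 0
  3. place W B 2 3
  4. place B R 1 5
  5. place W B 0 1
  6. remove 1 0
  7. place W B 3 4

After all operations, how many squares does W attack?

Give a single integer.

Op 1: place BN@(5,5)
Op 2: place WN@(1,0)
Op 3: place WB@(2,3)
Op 4: place BR@(1,5)
Op 5: place WB@(0,1)
Op 6: remove (1,0)
Op 7: place WB@(3,4)
Per-piece attacks for W:
  WB@(0,1): attacks (1,2) (2,3) (1,0) [ray(1,1) blocked at (2,3)]
  WB@(2,3): attacks (3,4) (3,2) (4,1) (5,0) (1,4) (0,5) (1,2) (0,1) [ray(1,1) blocked at (3,4); ray(-1,-1) blocked at (0,1)]
  WB@(3,4): attacks (4,5) (4,3) (5,2) (2,5) (2,3) [ray(-1,-1) blocked at (2,3)]
Union (14 distinct): (0,1) (0,5) (1,0) (1,2) (1,4) (2,3) (2,5) (3,2) (3,4) (4,1) (4,3) (4,5) (5,0) (5,2)

Answer: 14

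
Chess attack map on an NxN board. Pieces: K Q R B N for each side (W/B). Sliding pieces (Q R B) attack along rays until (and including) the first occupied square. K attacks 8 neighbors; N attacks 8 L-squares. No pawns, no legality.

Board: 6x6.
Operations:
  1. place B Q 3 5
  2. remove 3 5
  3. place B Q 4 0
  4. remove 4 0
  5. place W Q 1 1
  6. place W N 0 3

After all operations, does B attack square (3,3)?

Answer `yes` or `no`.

Answer: no

Derivation:
Op 1: place BQ@(3,5)
Op 2: remove (3,5)
Op 3: place BQ@(4,0)
Op 4: remove (4,0)
Op 5: place WQ@(1,1)
Op 6: place WN@(0,3)
Per-piece attacks for B:
B attacks (3,3): no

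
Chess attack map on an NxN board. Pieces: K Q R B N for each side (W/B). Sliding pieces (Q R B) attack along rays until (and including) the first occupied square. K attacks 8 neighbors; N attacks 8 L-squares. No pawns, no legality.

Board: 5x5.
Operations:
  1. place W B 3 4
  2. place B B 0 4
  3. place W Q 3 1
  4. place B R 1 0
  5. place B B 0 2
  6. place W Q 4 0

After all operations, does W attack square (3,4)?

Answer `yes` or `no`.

Answer: yes

Derivation:
Op 1: place WB@(3,4)
Op 2: place BB@(0,4)
Op 3: place WQ@(3,1)
Op 4: place BR@(1,0)
Op 5: place BB@(0,2)
Op 6: place WQ@(4,0)
Per-piece attacks for W:
  WQ@(3,1): attacks (3,2) (3,3) (3,4) (3,0) (4,1) (2,1) (1,1) (0,1) (4,2) (4,0) (2,2) (1,3) (0,4) (2,0) [ray(0,1) blocked at (3,4); ray(1,-1) blocked at (4,0); ray(-1,1) blocked at (0,4)]
  WB@(3,4): attacks (4,3) (2,3) (1,2) (0,1)
  WQ@(4,0): attacks (4,1) (4,2) (4,3) (4,4) (3,0) (2,0) (1,0) (3,1) [ray(-1,0) blocked at (1,0); ray(-1,1) blocked at (3,1)]
W attacks (3,4): yes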